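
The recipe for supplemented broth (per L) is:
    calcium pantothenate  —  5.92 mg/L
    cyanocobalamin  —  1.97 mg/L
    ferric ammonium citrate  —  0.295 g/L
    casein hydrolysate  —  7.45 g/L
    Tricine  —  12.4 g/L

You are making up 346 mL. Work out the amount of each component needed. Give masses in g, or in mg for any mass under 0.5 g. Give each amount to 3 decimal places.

Working volume: 346 mL = 0.346 L.
calcium pantothenate: 5.92 mg/L × 0.346 L = 2.048 mg
cyanocobalamin: 1.97 mg/L × 0.346 L = 0.682 mg
ferric ammonium citrate: 0.295 g/L × 0.346 L = 0.10207 g = 102.070 mg
casein hydrolysate: 7.45 g/L × 0.346 L = 2.578 g
Tricine: 12.4 g/L × 0.346 L = 4.290 g

calcium pantothenate 2.048 mg; cyanocobalamin 0.682 mg; ferric ammonium citrate 102.070 mg; casein hydrolysate 2.578 g; Tricine 4.290 g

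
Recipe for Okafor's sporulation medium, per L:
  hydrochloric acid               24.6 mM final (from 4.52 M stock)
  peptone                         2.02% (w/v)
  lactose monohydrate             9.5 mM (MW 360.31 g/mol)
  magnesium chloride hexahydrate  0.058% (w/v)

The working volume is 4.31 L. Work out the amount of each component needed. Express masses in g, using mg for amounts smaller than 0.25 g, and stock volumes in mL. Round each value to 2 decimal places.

Scale factor relative to 1 L: 4.31.
hydrochloric acid: C1V1 = C2V2 → 24.6 mM × 4310 mL ÷ 4520 mM = 23.46 mL
peptone: 2.02 g per 100 mL × 4310 mL ÷ 100 = 87.06 g
lactose monohydrate: 9.5 mmol/L × 360.31 g/mol × 4.31 L ÷ 1000 = 14.75 g
magnesium chloride hexahydrate: 0.058 g per 100 mL × 4310 mL ÷ 100 = 2.50 g

hydrochloric acid 23.46 mL; peptone 87.06 g; lactose monohydrate 14.75 g; magnesium chloride hexahydrate 2.50 g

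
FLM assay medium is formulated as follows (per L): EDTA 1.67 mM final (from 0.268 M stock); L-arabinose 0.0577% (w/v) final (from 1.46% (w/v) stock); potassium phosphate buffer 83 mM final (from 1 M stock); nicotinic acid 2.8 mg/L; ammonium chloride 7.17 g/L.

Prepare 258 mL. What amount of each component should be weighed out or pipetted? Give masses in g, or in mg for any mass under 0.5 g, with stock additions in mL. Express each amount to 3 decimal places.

Working volume: 258 mL = 0.258 L.
EDTA: C1V1 = C2V2 → 1.67 mM × 258 mL ÷ 268 mM = 1.608 mL
L-arabinose: dilute stock: 0.0577% ÷ 1.46% × 258 mL = 10.196 mL
potassium phosphate buffer: V = C2·V2/C1 = 83 mM × 258 mL ÷ 1000 mM = 21.414 mL
nicotinic acid: 2.8 mg/L × 0.258 L = 0.722 mg
ammonium chloride: 7.17 g/L × 0.258 L = 1.850 g

EDTA 1.608 mL; L-arabinose 10.196 mL; potassium phosphate buffer 21.414 mL; nicotinic acid 0.722 mg; ammonium chloride 1.850 g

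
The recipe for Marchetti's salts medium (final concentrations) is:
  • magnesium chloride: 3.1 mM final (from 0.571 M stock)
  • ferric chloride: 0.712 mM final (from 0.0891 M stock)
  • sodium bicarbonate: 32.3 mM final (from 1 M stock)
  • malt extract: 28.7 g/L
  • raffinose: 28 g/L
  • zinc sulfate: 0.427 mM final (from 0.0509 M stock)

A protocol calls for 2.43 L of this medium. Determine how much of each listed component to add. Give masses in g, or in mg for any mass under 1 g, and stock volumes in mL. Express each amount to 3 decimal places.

magnesium chloride 13.193 mL; ferric chloride 19.418 mL; sodium bicarbonate 78.489 mL; malt extract 69.741 g; raffinose 68.040 g; zinc sulfate 20.385 mL

Working volume: 2.43 L.
magnesium chloride: V = C2·V2/C1 = 3.1 mM × 2430 mL ÷ 571 mM = 13.193 mL
ferric chloride: V = C2·V2/C1 = 0.712 mM × 2430 mL ÷ 89.1 mM = 19.418 mL
sodium bicarbonate: V = C2·V2/C1 = 32.3 mM × 2430 mL ÷ 1000 mM = 78.489 mL
malt extract: 28.7 g/L × 2.43 L = 69.741 g
raffinose: 28 g/L × 2.43 L = 68.040 g
zinc sulfate: C1V1 = C2V2 → 0.427 mM × 2430 mL ÷ 50.9 mM = 20.385 mL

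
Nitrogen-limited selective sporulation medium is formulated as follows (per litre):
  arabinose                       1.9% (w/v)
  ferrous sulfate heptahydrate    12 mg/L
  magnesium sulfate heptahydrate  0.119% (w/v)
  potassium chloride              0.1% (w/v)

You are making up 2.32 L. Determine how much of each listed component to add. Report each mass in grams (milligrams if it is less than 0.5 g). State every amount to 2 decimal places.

Working volume: 2.32 L.
arabinose: 1.9 g per 100 mL × 2320 mL ÷ 100 = 44.08 g
ferrous sulfate heptahydrate: 12 mg/L × 2.32 L = 27.84 mg
magnesium sulfate heptahydrate: 0.119 g per 100 mL × 2320 mL ÷ 100 = 2.76 g
potassium chloride: 0.1% w/v = 1 g/L → 1 × 2.32 L = 2.32 g

arabinose 44.08 g; ferrous sulfate heptahydrate 27.84 mg; magnesium sulfate heptahydrate 2.76 g; potassium chloride 2.32 g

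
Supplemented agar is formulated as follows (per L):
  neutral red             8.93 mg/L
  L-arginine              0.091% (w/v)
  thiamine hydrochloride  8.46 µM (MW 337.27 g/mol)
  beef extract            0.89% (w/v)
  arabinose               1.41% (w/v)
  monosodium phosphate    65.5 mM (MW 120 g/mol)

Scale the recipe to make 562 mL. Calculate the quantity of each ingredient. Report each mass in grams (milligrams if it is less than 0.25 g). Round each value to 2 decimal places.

neutral red 5.02 mg; L-arginine 0.51 g; thiamine hydrochloride 1.60 mg; beef extract 5.00 g; arabinose 7.92 g; monosodium phosphate 4.42 g

Working volume: 562 mL = 0.562 L.
neutral red: 8.93 mg/L × 0.562 L = 5.02 mg
L-arginine: 0.091 g per 100 mL × 562 mL ÷ 100 = 0.51 g
thiamine hydrochloride: 8.46 µmol/L × 337.27 g/mol × 0.562 L ÷ 1000 = 1.60 mg
beef extract: 0.89 g per 100 mL × 562 mL ÷ 100 = 5.00 g
arabinose: 1.41% w/v = 14.1 g/L → 14.1 × 0.562 L = 7.92 g
monosodium phosphate: 65.5 mmol/L × 120 g/mol × 0.562 L ÷ 1000 = 4.42 g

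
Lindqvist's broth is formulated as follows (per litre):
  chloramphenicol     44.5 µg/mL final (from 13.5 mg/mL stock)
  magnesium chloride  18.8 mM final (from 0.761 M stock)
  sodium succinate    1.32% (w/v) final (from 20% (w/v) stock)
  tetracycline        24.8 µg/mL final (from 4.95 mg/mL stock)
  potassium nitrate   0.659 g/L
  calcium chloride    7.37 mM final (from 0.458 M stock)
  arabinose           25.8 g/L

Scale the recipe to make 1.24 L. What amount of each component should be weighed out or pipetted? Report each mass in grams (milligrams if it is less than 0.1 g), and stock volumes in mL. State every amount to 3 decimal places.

chloramphenicol 4.087 mL; magnesium chloride 30.633 mL; sodium succinate 81.840 mL; tetracycline 6.213 mL; potassium nitrate 0.817 g; calcium chloride 19.954 mL; arabinose 31.992 g

Scale factor relative to 1 L: 1.24.
chloramphenicol: V = C2·V2/C1 = 44.5 µg/mL × 1240 mL ÷ 13500 µg/mL = 4.087 mL
magnesium chloride: C1V1 = C2V2 → 18.8 mM × 1240 mL ÷ 761 mM = 30.633 mL
sodium succinate: V = C2·V2/C1 = 1.32% ÷ 20% × 1240 mL = 81.840 mL
tetracycline: V = C2·V2/C1 = 24.8 µg/mL × 1240 mL ÷ 4950 µg/mL = 6.213 mL
potassium nitrate: 0.659 g/L × 1.24 L = 0.817 g
calcium chloride: dilute stock: 7.37 mM × 1240 mL ÷ 458 mM = 19.954 mL
arabinose: 25.8 g/L × 1.24 L = 31.992 g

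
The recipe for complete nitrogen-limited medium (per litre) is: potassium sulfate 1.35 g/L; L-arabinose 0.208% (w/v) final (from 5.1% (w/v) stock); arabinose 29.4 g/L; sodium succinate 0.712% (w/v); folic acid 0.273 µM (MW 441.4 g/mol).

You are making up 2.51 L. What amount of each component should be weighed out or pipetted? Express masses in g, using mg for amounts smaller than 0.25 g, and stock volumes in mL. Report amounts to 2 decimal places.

potassium sulfate 3.39 g; L-arabinose 102.37 mL; arabinose 73.79 g; sodium succinate 17.87 g; folic acid 0.30 mg

Scale factor relative to 1 L: 2.51.
potassium sulfate: 1.35 g/L × 2.51 L = 3.39 g
L-arabinose: V = C2·V2/C1 = 0.208% ÷ 5.1% × 2510 mL = 102.37 mL
arabinose: 29.4 g/L × 2.51 L = 73.79 g
sodium succinate: 0.712 g per 100 mL × 2510 mL ÷ 100 = 17.87 g
folic acid: 0.273 µmol/L × 441.4 g/mol × 2.51 L ÷ 1000 = 0.30 mg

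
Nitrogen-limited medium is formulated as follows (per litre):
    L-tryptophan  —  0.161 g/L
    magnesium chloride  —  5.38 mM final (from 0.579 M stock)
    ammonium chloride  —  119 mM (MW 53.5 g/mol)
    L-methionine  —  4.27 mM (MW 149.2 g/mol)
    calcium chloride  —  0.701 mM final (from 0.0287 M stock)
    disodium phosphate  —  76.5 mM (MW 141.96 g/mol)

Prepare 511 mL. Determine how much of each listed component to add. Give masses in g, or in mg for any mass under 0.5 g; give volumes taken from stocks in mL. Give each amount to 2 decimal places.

L-tryptophan 82.27 mg; magnesium chloride 4.75 mL; ammonium chloride 3.25 g; L-methionine 325.55 mg; calcium chloride 12.48 mL; disodium phosphate 5.55 g

Working volume: 511 mL = 0.511 L.
L-tryptophan: 0.161 g/L × 0.511 L = 0.082271 g = 82.27 mg
magnesium chloride: C1V1 = C2V2 → 5.38 mM × 511 mL ÷ 579 mM = 4.75 mL
ammonium chloride: 119 mmol/L × 53.5 g/mol × 0.511 L ÷ 1000 = 3.25 g
L-methionine: 4.27 mmol/L × 149.2 mg/mmol × 0.511 L = 325.55 mg
calcium chloride: dilute stock: 0.701 mM × 511 mL ÷ 28.7 mM = 12.48 mL
disodium phosphate: 76.5 mmol/L × 141.96 g/mol × 0.511 L ÷ 1000 = 5.55 g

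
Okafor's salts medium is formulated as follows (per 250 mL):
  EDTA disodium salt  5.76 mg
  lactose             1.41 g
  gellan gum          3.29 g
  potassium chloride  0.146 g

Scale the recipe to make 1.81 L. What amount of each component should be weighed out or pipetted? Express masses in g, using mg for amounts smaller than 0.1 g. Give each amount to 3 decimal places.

Scale factor = 1810 mL / 250 mL = 7.24.
EDTA disodium salt: 5.76 mg × (1810 mL / 250 mL) = 41.702 mg
lactose: 1.41 g × (1810 mL / 250 mL) = 10.208 g
gellan gum: 3.29 g × (1810 mL / 250 mL) = 23.820 g
potassium chloride: 0.146 g × (1810 mL / 250 mL) = 1.057 g

EDTA disodium salt 41.702 mg; lactose 10.208 g; gellan gum 23.820 g; potassium chloride 1.057 g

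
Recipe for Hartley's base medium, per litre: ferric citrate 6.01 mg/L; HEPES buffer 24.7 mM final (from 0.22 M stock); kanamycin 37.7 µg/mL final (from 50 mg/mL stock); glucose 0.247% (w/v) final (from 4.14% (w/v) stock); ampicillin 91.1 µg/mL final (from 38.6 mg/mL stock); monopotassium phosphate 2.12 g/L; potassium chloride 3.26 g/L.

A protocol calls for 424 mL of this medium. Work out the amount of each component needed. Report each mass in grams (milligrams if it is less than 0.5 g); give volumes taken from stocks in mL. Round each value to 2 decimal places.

Scale factor relative to 1 L: 0.424.
ferric citrate: 6.01 mg/L × 0.424 L = 2.55 mg
HEPES buffer: C1V1 = C2V2 → 24.7 mM × 424 mL ÷ 220 mM = 47.60 mL
kanamycin: V = C2·V2/C1 = 37.7 µg/mL × 424 mL ÷ 50000 µg/mL = 0.32 mL
glucose: C1V1 = C2V2 → 0.247% ÷ 4.14% × 424 mL = 25.30 mL
ampicillin: V = C2·V2/C1 = 91.1 µg/mL × 424 mL ÷ 38600 µg/mL = 1.00 mL
monopotassium phosphate: 2.12 g/L × 0.424 L = 0.90 g
potassium chloride: 3.26 g/L × 0.424 L = 1.38 g

ferric citrate 2.55 mg; HEPES buffer 47.60 mL; kanamycin 0.32 mL; glucose 25.30 mL; ampicillin 1.00 mL; monopotassium phosphate 0.90 g; potassium chloride 1.38 g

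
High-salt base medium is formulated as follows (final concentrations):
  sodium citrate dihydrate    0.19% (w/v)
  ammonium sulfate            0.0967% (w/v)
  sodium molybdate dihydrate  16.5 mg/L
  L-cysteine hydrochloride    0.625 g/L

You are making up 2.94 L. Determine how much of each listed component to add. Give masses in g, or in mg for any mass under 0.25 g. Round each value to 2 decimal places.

Working volume: 2.94 L.
sodium citrate dihydrate: 0.19 g per 100 mL × 2940 mL ÷ 100 = 5.59 g
ammonium sulfate: 0.0967 g per 100 mL × 2940 mL ÷ 100 = 2.84 g
sodium molybdate dihydrate: 16.5 mg/L × 2.94 L = 48.51 mg
L-cysteine hydrochloride: 0.625 g/L × 2.94 L = 1.84 g

sodium citrate dihydrate 5.59 g; ammonium sulfate 2.84 g; sodium molybdate dihydrate 48.51 mg; L-cysteine hydrochloride 1.84 g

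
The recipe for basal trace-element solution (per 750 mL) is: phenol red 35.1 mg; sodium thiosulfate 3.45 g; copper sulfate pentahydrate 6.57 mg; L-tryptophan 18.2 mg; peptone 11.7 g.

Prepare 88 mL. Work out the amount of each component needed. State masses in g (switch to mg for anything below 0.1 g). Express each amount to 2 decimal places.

phenol red 4.12 mg; sodium thiosulfate 0.40 g; copper sulfate pentahydrate 0.77 mg; L-tryptophan 2.14 mg; peptone 1.37 g

Ratio of target to recipe volume: 88 / 750 = 0.117333.
phenol red: 35.1 mg × (88 mL / 750 mL) = 4.12 mg
sodium thiosulfate: 3.45 g × (88 mL / 750 mL) = 0.40 g
copper sulfate pentahydrate: 6.57 mg × (88 mL / 750 mL) = 0.77 mg
L-tryptophan: 18.2 mg × (88 mL / 750 mL) = 2.14 mg
peptone: 11.7 g × (88 mL / 750 mL) = 1.37 g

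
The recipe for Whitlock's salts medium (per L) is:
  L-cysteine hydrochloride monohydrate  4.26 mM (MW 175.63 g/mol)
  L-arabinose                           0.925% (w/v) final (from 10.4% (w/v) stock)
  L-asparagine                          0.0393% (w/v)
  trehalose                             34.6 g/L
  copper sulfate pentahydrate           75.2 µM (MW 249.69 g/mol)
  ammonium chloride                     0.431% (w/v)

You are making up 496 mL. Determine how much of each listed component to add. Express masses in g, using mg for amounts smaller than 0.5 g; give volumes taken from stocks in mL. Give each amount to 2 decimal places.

L-cysteine hydrochloride monohydrate 371.10 mg; L-arabinose 44.12 mL; L-asparagine 194.93 mg; trehalose 17.16 g; copper sulfate pentahydrate 9.31 mg; ammonium chloride 2.14 g

Target volume = 496 mL = 0.496 L.
L-cysteine hydrochloride monohydrate: 4.26 mmol/L × 175.63 mg/mmol × 0.496 L = 371.10 mg
L-arabinose: V = C2·V2/C1 = 0.925% ÷ 10.4% × 496 mL = 44.12 mL
L-asparagine: 0.0393% w/v = 0.393 g/L → 0.393 × 0.496 L = 0.194928 g = 194.93 mg
trehalose: 34.6 g/L × 0.496 L = 17.16 g
copper sulfate pentahydrate: 75.2 µmol/L × 249.69 g/mol × 0.496 L ÷ 1000 = 9.31 mg
ammonium chloride: 0.431 g per 100 mL × 496 mL ÷ 100 = 2.14 g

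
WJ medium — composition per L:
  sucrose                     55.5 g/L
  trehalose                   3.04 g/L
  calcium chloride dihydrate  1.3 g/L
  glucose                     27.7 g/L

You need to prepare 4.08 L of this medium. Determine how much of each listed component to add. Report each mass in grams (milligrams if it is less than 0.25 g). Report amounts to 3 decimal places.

sucrose 226.440 g; trehalose 12.403 g; calcium chloride dihydrate 5.304 g; glucose 113.016 g

Working volume: 4.08 L.
sucrose: 55.5 g/L × 4.08 L = 226.440 g
trehalose: 3.04 g/L × 4.08 L = 12.403 g
calcium chloride dihydrate: 1.3 g/L × 4.08 L = 5.304 g
glucose: 27.7 g/L × 4.08 L = 113.016 g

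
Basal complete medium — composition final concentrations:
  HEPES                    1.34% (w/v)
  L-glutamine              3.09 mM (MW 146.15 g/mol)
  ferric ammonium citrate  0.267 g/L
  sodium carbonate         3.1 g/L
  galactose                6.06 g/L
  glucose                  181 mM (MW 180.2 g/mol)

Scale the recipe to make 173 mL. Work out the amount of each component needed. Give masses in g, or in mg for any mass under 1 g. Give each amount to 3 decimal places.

HEPES 2.318 g; L-glutamine 78.127 mg; ferric ammonium citrate 46.191 mg; sodium carbonate 536.300 mg; galactose 1.048 g; glucose 5.643 g

Target volume = 173 mL = 0.173 L.
HEPES: 1.34 g per 100 mL × 173 mL ÷ 100 = 2.318 g
L-glutamine: 3.09 mmol/L × 146.15 mg/mmol × 0.173 L = 78.127 mg
ferric ammonium citrate: 0.267 g/L × 0.173 L = 0.046191 g = 46.191 mg
sodium carbonate: 3.1 g/L × 0.173 L = 0.5363 g = 536.300 mg
galactose: 6.06 g/L × 0.173 L = 1.048 g
glucose: 181 mmol/L × 180.2 g/mol × 0.173 L ÷ 1000 = 5.643 g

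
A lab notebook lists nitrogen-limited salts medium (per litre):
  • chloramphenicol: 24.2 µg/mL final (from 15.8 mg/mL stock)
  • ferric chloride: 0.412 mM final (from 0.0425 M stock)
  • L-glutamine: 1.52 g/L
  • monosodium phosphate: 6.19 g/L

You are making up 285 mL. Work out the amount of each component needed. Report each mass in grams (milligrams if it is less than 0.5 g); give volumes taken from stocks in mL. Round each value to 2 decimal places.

chloramphenicol 0.44 mL; ferric chloride 2.76 mL; L-glutamine 433.20 mg; monosodium phosphate 1.76 g

Target volume = 285 mL = 0.285 L.
chloramphenicol: C1V1 = C2V2 → 24.2 µg/mL × 285 mL ÷ 15800 µg/mL = 0.44 mL
ferric chloride: V = C2·V2/C1 = 0.412 mM × 285 mL ÷ 42.5 mM = 2.76 mL
L-glutamine: 1.52 g/L × 0.285 L = 0.4332 g = 433.20 mg
monosodium phosphate: 6.19 g/L × 0.285 L = 1.76 g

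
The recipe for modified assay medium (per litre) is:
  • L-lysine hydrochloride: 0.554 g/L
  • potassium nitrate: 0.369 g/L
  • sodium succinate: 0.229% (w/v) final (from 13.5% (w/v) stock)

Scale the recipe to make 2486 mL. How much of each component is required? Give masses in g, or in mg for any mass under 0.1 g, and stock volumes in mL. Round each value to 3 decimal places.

L-lysine hydrochloride 1.377 g; potassium nitrate 0.917 g; sodium succinate 42.170 mL

Working volume: 2486 mL = 2.486 L.
L-lysine hydrochloride: 0.554 g/L × 2.486 L = 1.377 g
potassium nitrate: 0.369 g/L × 2.486 L = 0.917 g
sodium succinate: V = C2·V2/C1 = 0.229% ÷ 13.5% × 2486 mL = 42.170 mL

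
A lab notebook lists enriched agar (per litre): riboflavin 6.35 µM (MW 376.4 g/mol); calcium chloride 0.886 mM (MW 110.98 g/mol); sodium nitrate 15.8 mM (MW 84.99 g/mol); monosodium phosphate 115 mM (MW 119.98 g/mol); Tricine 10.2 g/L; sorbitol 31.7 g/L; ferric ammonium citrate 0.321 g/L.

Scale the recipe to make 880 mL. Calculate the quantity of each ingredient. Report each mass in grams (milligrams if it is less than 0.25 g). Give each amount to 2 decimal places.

Scale factor relative to 1 L: 0.88.
riboflavin: 6.35 µmol/L × 376.4 g/mol × 0.88 L ÷ 1000 = 2.10 mg
calcium chloride: 0.886 mmol/L × 110.98 mg/mmol × 0.88 L = 86.53 mg
sodium nitrate: 15.8 mmol/L × 84.99 g/mol × 0.88 L ÷ 1000 = 1.18 g
monosodium phosphate: 115 mmol/L × 119.98 g/mol × 0.88 L ÷ 1000 = 12.14 g
Tricine: 10.2 g/L × 0.88 L = 8.98 g
sorbitol: 31.7 g/L × 0.88 L = 27.90 g
ferric ammonium citrate: 0.321 g/L × 0.88 L = 0.28 g

riboflavin 2.10 mg; calcium chloride 86.53 mg; sodium nitrate 1.18 g; monosodium phosphate 12.14 g; Tricine 8.98 g; sorbitol 27.90 g; ferric ammonium citrate 0.28 g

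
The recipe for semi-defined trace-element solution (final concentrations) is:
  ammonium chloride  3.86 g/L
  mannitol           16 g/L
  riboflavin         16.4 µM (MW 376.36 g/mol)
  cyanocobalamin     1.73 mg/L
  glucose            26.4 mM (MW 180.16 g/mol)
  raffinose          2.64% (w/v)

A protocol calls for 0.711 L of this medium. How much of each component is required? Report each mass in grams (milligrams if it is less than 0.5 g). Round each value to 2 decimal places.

Scale factor relative to 1 L: 0.711.
ammonium chloride: 3.86 g/L × 0.711 L = 2.74 g
mannitol: 16 g/L × 0.711 L = 11.38 g
riboflavin: 16.4 µmol/L × 376.36 g/mol × 0.711 L ÷ 1000 = 4.39 mg
cyanocobalamin: 1.73 mg/L × 0.711 L = 1.23 mg
glucose: 26.4 mmol/L × 180.16 g/mol × 0.711 L ÷ 1000 = 3.38 g
raffinose: 2.64 g per 100 mL × 711 mL ÷ 100 = 18.77 g

ammonium chloride 2.74 g; mannitol 11.38 g; riboflavin 4.39 mg; cyanocobalamin 1.23 mg; glucose 3.38 g; raffinose 18.77 g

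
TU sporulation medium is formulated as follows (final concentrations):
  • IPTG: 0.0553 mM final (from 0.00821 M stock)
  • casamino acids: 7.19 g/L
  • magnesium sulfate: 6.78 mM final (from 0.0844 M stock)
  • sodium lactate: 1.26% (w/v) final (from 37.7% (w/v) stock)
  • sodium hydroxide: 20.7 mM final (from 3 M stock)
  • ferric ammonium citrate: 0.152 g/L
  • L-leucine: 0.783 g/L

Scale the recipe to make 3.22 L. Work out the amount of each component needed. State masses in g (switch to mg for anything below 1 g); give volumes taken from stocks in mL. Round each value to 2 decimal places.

IPTG 21.69 mL; casamino acids 23.15 g; magnesium sulfate 258.67 mL; sodium lactate 107.62 mL; sodium hydroxide 22.22 mL; ferric ammonium citrate 489.44 mg; L-leucine 2.52 g

Working volume: 3.22 L.
IPTG: V = C2·V2/C1 = 0.0553 mM × 3220 mL ÷ 8.21 mM = 21.69 mL
casamino acids: 7.19 g/L × 3.22 L = 23.15 g
magnesium sulfate: V = C2·V2/C1 = 6.78 mM × 3220 mL ÷ 84.4 mM = 258.67 mL
sodium lactate: dilute stock: 1.26% ÷ 37.7% × 3220 mL = 107.62 mL
sodium hydroxide: V = C2·V2/C1 = 20.7 mM × 3220 mL ÷ 3000 mM = 22.22 mL
ferric ammonium citrate: 0.152 g/L × 3.22 L = 0.48944 g = 489.44 mg
L-leucine: 0.783 g/L × 3.22 L = 2.52 g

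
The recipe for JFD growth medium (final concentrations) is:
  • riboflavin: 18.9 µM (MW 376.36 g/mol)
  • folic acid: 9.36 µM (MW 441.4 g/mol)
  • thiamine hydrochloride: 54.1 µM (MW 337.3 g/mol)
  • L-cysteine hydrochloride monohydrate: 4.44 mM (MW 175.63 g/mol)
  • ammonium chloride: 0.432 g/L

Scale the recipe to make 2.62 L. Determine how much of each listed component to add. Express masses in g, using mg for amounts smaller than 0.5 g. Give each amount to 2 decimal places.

riboflavin 18.64 mg; folic acid 10.82 mg; thiamine hydrochloride 47.81 mg; L-cysteine hydrochloride monohydrate 2.04 g; ammonium chloride 1.13 g

Scale factor relative to 1 L: 2.62.
riboflavin: 18.9 µmol/L × 376.36 g/mol × 2.62 L ÷ 1000 = 18.64 mg
folic acid: 9.36 µmol/L × 441.4 g/mol × 2.62 L ÷ 1000 = 10.82 mg
thiamine hydrochloride: 54.1 µmol/L × 337.3 g/mol × 2.62 L ÷ 1000 = 47.81 mg
L-cysteine hydrochloride monohydrate: 4.44 mmol/L × 175.63 g/mol × 2.62 L ÷ 1000 = 2.04 g
ammonium chloride: 0.432 g/L × 2.62 L = 1.13 g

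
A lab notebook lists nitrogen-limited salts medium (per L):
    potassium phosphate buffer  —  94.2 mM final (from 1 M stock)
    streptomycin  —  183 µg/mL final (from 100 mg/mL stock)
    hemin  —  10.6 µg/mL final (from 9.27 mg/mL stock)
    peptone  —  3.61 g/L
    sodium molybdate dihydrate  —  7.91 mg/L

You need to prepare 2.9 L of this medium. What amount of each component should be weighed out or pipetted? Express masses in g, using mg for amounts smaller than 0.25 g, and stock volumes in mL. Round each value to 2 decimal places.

Working volume: 2.9 L.
potassium phosphate buffer: C1V1 = C2V2 → 94.2 mM × 2900 mL ÷ 1000 mM = 273.18 mL
streptomycin: C1V1 = C2V2 → 183 µg/mL × 2900 mL ÷ 100000 µg/mL = 5.31 mL
hemin: dilute stock: 10.6 µg/mL × 2900 mL ÷ 9270 µg/mL = 3.32 mL
peptone: 3.61 g/L × 2.9 L = 10.47 g
sodium molybdate dihydrate: 7.91 mg/L × 2.9 L = 22.94 mg

potassium phosphate buffer 273.18 mL; streptomycin 5.31 mL; hemin 3.32 mL; peptone 10.47 g; sodium molybdate dihydrate 22.94 mg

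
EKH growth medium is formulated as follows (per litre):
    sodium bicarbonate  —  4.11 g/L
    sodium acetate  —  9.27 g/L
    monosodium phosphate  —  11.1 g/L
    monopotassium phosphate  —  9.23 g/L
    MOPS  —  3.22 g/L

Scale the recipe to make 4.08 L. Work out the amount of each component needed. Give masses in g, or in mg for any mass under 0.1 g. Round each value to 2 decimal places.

Working volume: 4.08 L.
sodium bicarbonate: 4.11 g/L × 4.08 L = 16.77 g
sodium acetate: 9.27 g/L × 4.08 L = 37.82 g
monosodium phosphate: 11.1 g/L × 4.08 L = 45.29 g
monopotassium phosphate: 9.23 g/L × 4.08 L = 37.66 g
MOPS: 3.22 g/L × 4.08 L = 13.14 g

sodium bicarbonate 16.77 g; sodium acetate 37.82 g; monosodium phosphate 45.29 g; monopotassium phosphate 37.66 g; MOPS 13.14 g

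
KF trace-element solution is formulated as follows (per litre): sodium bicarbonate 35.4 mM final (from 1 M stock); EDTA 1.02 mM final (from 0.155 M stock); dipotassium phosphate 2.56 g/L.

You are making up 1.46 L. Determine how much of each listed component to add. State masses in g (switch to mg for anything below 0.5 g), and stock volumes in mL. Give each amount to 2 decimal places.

Scale factor relative to 1 L: 1.46.
sodium bicarbonate: V = C2·V2/C1 = 35.4 mM × 1460 mL ÷ 1000 mM = 51.68 mL
EDTA: dilute stock: 1.02 mM × 1460 mL ÷ 155 mM = 9.61 mL
dipotassium phosphate: 2.56 g/L × 1.46 L = 3.74 g

sodium bicarbonate 51.68 mL; EDTA 9.61 mL; dipotassium phosphate 3.74 g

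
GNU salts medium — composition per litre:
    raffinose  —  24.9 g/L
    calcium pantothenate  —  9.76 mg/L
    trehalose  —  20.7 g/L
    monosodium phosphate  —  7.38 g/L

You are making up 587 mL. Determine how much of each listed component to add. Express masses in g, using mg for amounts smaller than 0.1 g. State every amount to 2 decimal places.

raffinose 14.62 g; calcium pantothenate 5.73 mg; trehalose 12.15 g; monosodium phosphate 4.33 g

Scale factor relative to 1 L: 0.587.
raffinose: 24.9 g/L × 0.587 L = 14.62 g
calcium pantothenate: 9.76 mg/L × 0.587 L = 5.73 mg
trehalose: 20.7 g/L × 0.587 L = 12.15 g
monosodium phosphate: 7.38 g/L × 0.587 L = 4.33 g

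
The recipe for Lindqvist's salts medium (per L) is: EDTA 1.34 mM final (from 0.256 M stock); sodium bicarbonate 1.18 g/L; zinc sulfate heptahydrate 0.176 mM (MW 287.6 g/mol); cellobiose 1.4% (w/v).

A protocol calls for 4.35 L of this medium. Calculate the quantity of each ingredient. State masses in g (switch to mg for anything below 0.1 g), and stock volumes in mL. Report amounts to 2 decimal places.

EDTA 22.77 mL; sodium bicarbonate 5.13 g; zinc sulfate heptahydrate 0.22 g; cellobiose 60.90 g

Working volume: 4.35 L.
EDTA: dilute stock: 1.34 mM × 4350 mL ÷ 256 mM = 22.77 mL
sodium bicarbonate: 1.18 g/L × 4.35 L = 5.13 g
zinc sulfate heptahydrate: 0.176 mmol/L × 287.6 g/mol × 4.35 L ÷ 1000 = 0.22 g
cellobiose: 1.4% w/v = 14 g/L → 14 × 4.35 L = 60.90 g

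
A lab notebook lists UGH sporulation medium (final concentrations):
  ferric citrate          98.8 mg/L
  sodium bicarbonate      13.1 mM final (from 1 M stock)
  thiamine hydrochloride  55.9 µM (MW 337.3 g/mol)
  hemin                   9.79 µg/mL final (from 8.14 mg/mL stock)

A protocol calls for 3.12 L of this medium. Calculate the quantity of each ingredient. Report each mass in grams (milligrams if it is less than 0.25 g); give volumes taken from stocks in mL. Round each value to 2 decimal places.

Scale factor relative to 1 L: 3.12.
ferric citrate: 98.8 mg/L × 3.12 L = 308.256 mg = 0.31 g
sodium bicarbonate: C1V1 = C2V2 → 13.1 mM × 3120 mL ÷ 1000 mM = 40.87 mL
thiamine hydrochloride: 55.9 µmol/L × 337.3 g/mol × 3.12 L ÷ 1000 = 58.83 mg
hemin: dilute stock: 9.79 µg/mL × 3120 mL ÷ 8140 µg/mL = 3.75 mL

ferric citrate 0.31 g; sodium bicarbonate 40.87 mL; thiamine hydrochloride 58.83 mg; hemin 3.75 mL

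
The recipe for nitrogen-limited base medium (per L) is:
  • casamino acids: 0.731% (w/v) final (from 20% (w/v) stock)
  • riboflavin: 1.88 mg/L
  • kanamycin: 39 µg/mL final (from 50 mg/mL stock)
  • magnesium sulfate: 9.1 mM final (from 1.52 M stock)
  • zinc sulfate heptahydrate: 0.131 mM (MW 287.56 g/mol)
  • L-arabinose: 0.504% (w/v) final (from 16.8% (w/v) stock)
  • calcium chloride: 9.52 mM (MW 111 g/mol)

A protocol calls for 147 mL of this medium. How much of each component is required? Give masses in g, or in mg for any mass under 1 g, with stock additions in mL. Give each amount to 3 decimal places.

casamino acids 5.373 mL; riboflavin 0.276 mg; kanamycin 0.115 mL; magnesium sulfate 0.880 mL; zinc sulfate heptahydrate 5.538 mg; L-arabinose 4.410 mL; calcium chloride 155.338 mg

Scale factor relative to 1 L: 0.147.
casamino acids: dilute stock: 0.731% ÷ 20% × 147 mL = 5.373 mL
riboflavin: 1.88 mg/L × 0.147 L = 0.276 mg
kanamycin: V = C2·V2/C1 = 39 µg/mL × 147 mL ÷ 50000 µg/mL = 0.115 mL
magnesium sulfate: C1V1 = C2V2 → 9.1 mM × 147 mL ÷ 1520 mM = 0.880 mL
zinc sulfate heptahydrate: 0.131 mmol/L × 287.56 mg/mmol × 0.147 L = 5.538 mg
L-arabinose: C1V1 = C2V2 → 0.504% ÷ 16.8% × 147 mL = 4.410 mL
calcium chloride: 9.52 mmol/L × 111 mg/mmol × 0.147 L = 155.338 mg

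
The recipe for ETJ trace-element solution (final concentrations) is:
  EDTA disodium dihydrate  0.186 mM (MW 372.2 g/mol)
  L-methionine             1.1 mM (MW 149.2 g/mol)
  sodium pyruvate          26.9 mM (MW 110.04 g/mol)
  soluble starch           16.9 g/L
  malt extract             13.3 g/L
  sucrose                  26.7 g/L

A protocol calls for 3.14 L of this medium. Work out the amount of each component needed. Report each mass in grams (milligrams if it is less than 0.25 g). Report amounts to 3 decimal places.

EDTA disodium dihydrate 217.380 mg; L-methionine 0.515 g; sodium pyruvate 9.295 g; soluble starch 53.066 g; malt extract 41.762 g; sucrose 83.838 g

Working volume: 3.14 L.
EDTA disodium dihydrate: 0.186 mmol/L × 372.2 mg/mmol × 3.14 L = 217.380 mg
L-methionine: 1.1 mmol/L × 149.2 g/mol × 3.14 L ÷ 1000 = 0.515 g
sodium pyruvate: 26.9 mmol/L × 110.04 g/mol × 3.14 L ÷ 1000 = 9.295 g
soluble starch: 16.9 g/L × 3.14 L = 53.066 g
malt extract: 13.3 g/L × 3.14 L = 41.762 g
sucrose: 26.7 g/L × 3.14 L = 83.838 g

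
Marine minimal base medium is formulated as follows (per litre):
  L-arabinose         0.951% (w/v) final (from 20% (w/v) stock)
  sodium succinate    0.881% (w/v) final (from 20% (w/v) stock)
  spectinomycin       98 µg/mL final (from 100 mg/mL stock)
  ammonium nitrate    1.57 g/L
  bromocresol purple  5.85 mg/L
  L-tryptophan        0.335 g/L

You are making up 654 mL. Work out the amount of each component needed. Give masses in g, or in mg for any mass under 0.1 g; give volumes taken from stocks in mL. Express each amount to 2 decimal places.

L-arabinose 31.10 mL; sodium succinate 28.81 mL; spectinomycin 0.64 mL; ammonium nitrate 1.03 g; bromocresol purple 3.83 mg; L-tryptophan 0.22 g

Target volume = 654 mL = 0.654 L.
L-arabinose: V = C2·V2/C1 = 0.951% ÷ 20% × 654 mL = 31.10 mL
sodium succinate: V = C2·V2/C1 = 0.881% ÷ 20% × 654 mL = 28.81 mL
spectinomycin: C1V1 = C2V2 → 98 µg/mL × 654 mL ÷ 100000 µg/mL = 0.64 mL
ammonium nitrate: 1.57 g/L × 0.654 L = 1.03 g
bromocresol purple: 5.85 mg/L × 0.654 L = 3.83 mg
L-tryptophan: 0.335 g/L × 0.654 L = 0.22 g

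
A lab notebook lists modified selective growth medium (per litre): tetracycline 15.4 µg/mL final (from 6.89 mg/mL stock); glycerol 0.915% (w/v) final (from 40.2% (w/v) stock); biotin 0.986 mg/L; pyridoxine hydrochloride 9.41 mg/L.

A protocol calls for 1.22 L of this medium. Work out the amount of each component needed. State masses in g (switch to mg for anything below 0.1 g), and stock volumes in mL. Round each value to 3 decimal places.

tetracycline 2.727 mL; glycerol 27.769 mL; biotin 1.203 mg; pyridoxine hydrochloride 11.480 mg

Scale factor relative to 1 L: 1.22.
tetracycline: C1V1 = C2V2 → 15.4 µg/mL × 1220 mL ÷ 6890 µg/mL = 2.727 mL
glycerol: dilute stock: 0.915% ÷ 40.2% × 1220 mL = 27.769 mL
biotin: 0.986 mg/L × 1.22 L = 1.203 mg
pyridoxine hydrochloride: 9.41 mg/L × 1.22 L = 11.480 mg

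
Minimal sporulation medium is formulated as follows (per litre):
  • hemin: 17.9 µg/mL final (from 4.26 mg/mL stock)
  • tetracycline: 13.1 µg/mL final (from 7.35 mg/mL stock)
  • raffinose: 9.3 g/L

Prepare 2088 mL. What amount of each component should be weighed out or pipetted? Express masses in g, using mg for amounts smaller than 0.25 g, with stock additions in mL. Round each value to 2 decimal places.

hemin 8.77 mL; tetracycline 3.72 mL; raffinose 19.42 g

Target volume = 2088 mL = 2.088 L.
hemin: C1V1 = C2V2 → 17.9 µg/mL × 2088 mL ÷ 4260 µg/mL = 8.77 mL
tetracycline: dilute stock: 13.1 µg/mL × 2088 mL ÷ 7350 µg/mL = 3.72 mL
raffinose: 9.3 g/L × 2.088 L = 19.42 g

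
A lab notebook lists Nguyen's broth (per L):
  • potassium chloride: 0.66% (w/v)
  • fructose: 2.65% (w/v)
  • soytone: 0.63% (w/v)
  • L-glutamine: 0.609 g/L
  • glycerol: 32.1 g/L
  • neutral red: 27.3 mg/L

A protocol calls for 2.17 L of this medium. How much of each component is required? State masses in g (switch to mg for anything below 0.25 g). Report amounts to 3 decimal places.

Working volume: 2.17 L.
potassium chloride: 0.66 g per 100 mL × 2170 mL ÷ 100 = 14.322 g
fructose: 2.65 g per 100 mL × 2170 mL ÷ 100 = 57.505 g
soytone: 0.63% w/v = 6.3 g/L → 6.3 × 2.17 L = 13.671 g
L-glutamine: 0.609 g/L × 2.17 L = 1.322 g
glycerol: 32.1 g/L × 2.17 L = 69.657 g
neutral red: 27.3 mg/L × 2.17 L = 59.241 mg

potassium chloride 14.322 g; fructose 57.505 g; soytone 13.671 g; L-glutamine 1.322 g; glycerol 69.657 g; neutral red 59.241 mg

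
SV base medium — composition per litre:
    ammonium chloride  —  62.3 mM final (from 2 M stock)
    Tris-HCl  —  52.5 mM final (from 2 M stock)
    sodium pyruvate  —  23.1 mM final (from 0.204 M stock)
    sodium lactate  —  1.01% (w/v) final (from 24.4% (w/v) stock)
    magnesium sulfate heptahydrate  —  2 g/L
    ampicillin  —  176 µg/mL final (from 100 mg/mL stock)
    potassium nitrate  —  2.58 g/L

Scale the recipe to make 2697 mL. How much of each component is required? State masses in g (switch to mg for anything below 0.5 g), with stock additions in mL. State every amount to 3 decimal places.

ammonium chloride 84.012 mL; Tris-HCl 70.796 mL; sodium pyruvate 305.396 mL; sodium lactate 111.638 mL; magnesium sulfate heptahydrate 5.394 g; ampicillin 4.747 mL; potassium nitrate 6.958 g

Working volume: 2697 mL = 2.697 L.
ammonium chloride: dilute stock: 62.3 mM × 2697 mL ÷ 2000 mM = 84.012 mL
Tris-HCl: dilute stock: 52.5 mM × 2697 mL ÷ 2000 mM = 70.796 mL
sodium pyruvate: dilute stock: 23.1 mM × 2697 mL ÷ 204 mM = 305.396 mL
sodium lactate: C1V1 = C2V2 → 1.01% ÷ 24.4% × 2697 mL = 111.638 mL
magnesium sulfate heptahydrate: 2 g/L × 2.697 L = 5.394 g
ampicillin: C1V1 = C2V2 → 176 µg/mL × 2697 mL ÷ 100000 µg/mL = 4.747 mL
potassium nitrate: 2.58 g/L × 2.697 L = 6.958 g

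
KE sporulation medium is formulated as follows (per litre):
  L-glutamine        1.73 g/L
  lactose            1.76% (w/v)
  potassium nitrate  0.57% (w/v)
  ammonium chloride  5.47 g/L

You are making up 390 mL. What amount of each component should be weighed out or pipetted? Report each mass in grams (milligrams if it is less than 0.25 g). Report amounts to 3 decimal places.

L-glutamine 0.675 g; lactose 6.864 g; potassium nitrate 2.223 g; ammonium chloride 2.133 g

Target volume = 390 mL = 0.39 L.
L-glutamine: 1.73 g/L × 0.39 L = 0.675 g
lactose: 1.76 g per 100 mL × 390 mL ÷ 100 = 6.864 g
potassium nitrate: 0.57% w/v = 5.7 g/L → 5.7 × 0.39 L = 2.223 g
ammonium chloride: 5.47 g/L × 0.39 L = 2.133 g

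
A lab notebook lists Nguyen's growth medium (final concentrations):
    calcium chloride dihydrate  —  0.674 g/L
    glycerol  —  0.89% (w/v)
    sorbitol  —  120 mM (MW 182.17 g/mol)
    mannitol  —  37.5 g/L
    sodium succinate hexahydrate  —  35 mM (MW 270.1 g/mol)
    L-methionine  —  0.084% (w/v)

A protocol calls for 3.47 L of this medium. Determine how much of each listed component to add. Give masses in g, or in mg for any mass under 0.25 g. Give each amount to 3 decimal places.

calcium chloride dihydrate 2.339 g; glycerol 30.883 g; sorbitol 75.856 g; mannitol 130.125 g; sodium succinate hexahydrate 32.804 g; L-methionine 2.915 g

Working volume: 3.47 L.
calcium chloride dihydrate: 0.674 g/L × 3.47 L = 2.339 g
glycerol: 0.89 g per 100 mL × 3470 mL ÷ 100 = 30.883 g
sorbitol: 120 mmol/L × 182.17 g/mol × 3.47 L ÷ 1000 = 75.856 g
mannitol: 37.5 g/L × 3.47 L = 130.125 g
sodium succinate hexahydrate: 35 mmol/L × 270.1 g/mol × 3.47 L ÷ 1000 = 32.804 g
L-methionine: 0.084 g per 100 mL × 3470 mL ÷ 100 = 2.915 g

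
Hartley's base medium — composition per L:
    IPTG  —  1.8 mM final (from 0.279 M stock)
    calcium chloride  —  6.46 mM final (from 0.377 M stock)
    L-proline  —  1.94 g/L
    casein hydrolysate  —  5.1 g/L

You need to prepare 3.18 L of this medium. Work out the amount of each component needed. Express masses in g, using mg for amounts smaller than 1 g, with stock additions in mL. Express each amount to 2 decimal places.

Working volume: 3.18 L.
IPTG: C1V1 = C2V2 → 1.8 mM × 3180 mL ÷ 279 mM = 20.52 mL
calcium chloride: C1V1 = C2V2 → 6.46 mM × 3180 mL ÷ 377 mM = 54.49 mL
L-proline: 1.94 g/L × 3.18 L = 6.17 g
casein hydrolysate: 5.1 g/L × 3.18 L = 16.22 g

IPTG 20.52 mL; calcium chloride 54.49 mL; L-proline 6.17 g; casein hydrolysate 16.22 g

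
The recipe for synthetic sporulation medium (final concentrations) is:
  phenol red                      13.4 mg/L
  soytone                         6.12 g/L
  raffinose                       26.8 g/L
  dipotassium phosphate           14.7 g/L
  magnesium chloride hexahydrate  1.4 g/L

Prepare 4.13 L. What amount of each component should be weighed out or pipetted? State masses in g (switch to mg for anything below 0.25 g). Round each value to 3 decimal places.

Scale factor relative to 1 L: 4.13.
phenol red: 13.4 mg/L × 4.13 L = 55.342 mg
soytone: 6.12 g/L × 4.13 L = 25.276 g
raffinose: 26.8 g/L × 4.13 L = 110.684 g
dipotassium phosphate: 14.7 g/L × 4.13 L = 60.711 g
magnesium chloride hexahydrate: 1.4 g/L × 4.13 L = 5.782 g

phenol red 55.342 mg; soytone 25.276 g; raffinose 110.684 g; dipotassium phosphate 60.711 g; magnesium chloride hexahydrate 5.782 g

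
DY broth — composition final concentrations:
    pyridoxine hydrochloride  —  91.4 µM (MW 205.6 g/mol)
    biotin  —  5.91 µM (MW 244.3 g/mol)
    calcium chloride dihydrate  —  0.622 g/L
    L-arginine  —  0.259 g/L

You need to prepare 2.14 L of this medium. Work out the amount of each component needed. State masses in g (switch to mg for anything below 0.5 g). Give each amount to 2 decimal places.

pyridoxine hydrochloride 40.21 mg; biotin 3.09 mg; calcium chloride dihydrate 1.33 g; L-arginine 0.55 g

Scale factor relative to 1 L: 2.14.
pyridoxine hydrochloride: 91.4 µmol/L × 205.6 g/mol × 2.14 L ÷ 1000 = 40.21 mg
biotin: 5.91 µmol/L × 244.3 g/mol × 2.14 L ÷ 1000 = 3.09 mg
calcium chloride dihydrate: 0.622 g/L × 2.14 L = 1.33 g
L-arginine: 0.259 g/L × 2.14 L = 0.55 g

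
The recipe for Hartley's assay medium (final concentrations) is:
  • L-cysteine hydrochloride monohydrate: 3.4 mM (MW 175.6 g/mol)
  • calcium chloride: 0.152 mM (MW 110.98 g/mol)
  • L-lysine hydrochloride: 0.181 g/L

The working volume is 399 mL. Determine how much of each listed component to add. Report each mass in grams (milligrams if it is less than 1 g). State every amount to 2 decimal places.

Scale factor relative to 1 L: 0.399.
L-cysteine hydrochloride monohydrate: 3.4 mmol/L × 175.6 mg/mmol × 0.399 L = 238.22 mg
calcium chloride: 0.152 mmol/L × 110.98 mg/mmol × 0.399 L = 6.73 mg
L-lysine hydrochloride: 0.181 g/L × 0.399 L = 0.072219 g = 72.22 mg

L-cysteine hydrochloride monohydrate 238.22 mg; calcium chloride 6.73 mg; L-lysine hydrochloride 72.22 mg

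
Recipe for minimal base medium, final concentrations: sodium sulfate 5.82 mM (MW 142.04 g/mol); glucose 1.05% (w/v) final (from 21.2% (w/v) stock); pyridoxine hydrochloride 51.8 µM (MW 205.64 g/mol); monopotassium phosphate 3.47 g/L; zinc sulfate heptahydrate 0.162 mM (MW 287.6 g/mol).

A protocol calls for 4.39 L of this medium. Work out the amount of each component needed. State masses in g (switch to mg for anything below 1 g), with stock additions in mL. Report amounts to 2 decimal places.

sodium sulfate 3.63 g; glucose 217.43 mL; pyridoxine hydrochloride 46.76 mg; monopotassium phosphate 15.23 g; zinc sulfate heptahydrate 204.54 mg

Working volume: 4.39 L.
sodium sulfate: 5.82 mmol/L × 142.04 g/mol × 4.39 L ÷ 1000 = 3.63 g
glucose: V = C2·V2/C1 = 1.05% ÷ 21.2% × 4390 mL = 217.43 mL
pyridoxine hydrochloride: 51.8 µmol/L × 205.64 g/mol × 4.39 L ÷ 1000 = 46.76 mg
monopotassium phosphate: 3.47 g/L × 4.39 L = 15.23 g
zinc sulfate heptahydrate: 0.162 mmol/L × 287.6 mg/mmol × 4.39 L = 204.54 mg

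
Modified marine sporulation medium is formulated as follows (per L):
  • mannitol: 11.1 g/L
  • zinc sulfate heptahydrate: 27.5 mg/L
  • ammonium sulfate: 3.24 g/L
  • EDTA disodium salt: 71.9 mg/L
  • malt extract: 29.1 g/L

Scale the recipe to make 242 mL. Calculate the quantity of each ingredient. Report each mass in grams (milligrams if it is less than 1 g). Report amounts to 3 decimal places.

mannitol 2.686 g; zinc sulfate heptahydrate 6.655 mg; ammonium sulfate 784.080 mg; EDTA disodium salt 17.400 mg; malt extract 7.042 g

Target volume = 242 mL = 0.242 L.
mannitol: 11.1 g/L × 0.242 L = 2.686 g
zinc sulfate heptahydrate: 27.5 mg/L × 0.242 L = 6.655 mg
ammonium sulfate: 3.24 g/L × 0.242 L = 0.78408 g = 784.080 mg
EDTA disodium salt: 71.9 mg/L × 0.242 L = 17.400 mg
malt extract: 29.1 g/L × 0.242 L = 7.042 g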